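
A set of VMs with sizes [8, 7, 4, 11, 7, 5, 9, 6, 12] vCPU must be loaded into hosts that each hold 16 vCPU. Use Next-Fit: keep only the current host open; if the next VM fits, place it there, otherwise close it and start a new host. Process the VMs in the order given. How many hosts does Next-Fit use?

Put 8 vCPU in host 1; 8 vCPU remain.
Put 7 vCPU in host 1; 1 vCPU remain.
Put 4 vCPU in host 2; 12 vCPU remain.
Put 11 vCPU in host 2; 1 vCPU remain.
Put 7 vCPU in host 3; 9 vCPU remain.
Put 5 vCPU in host 3; 4 vCPU remain.
Put 9 vCPU in host 4; 7 vCPU remain.
Put 6 vCPU in host 4; 1 vCPU remain.
Put 12 vCPU in host 5; 4 vCPU remain.

5 hosts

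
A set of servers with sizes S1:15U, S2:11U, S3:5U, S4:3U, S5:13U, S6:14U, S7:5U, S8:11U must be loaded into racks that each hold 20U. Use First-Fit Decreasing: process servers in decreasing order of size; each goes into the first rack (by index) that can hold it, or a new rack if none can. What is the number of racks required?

Sorted descending: 15, 14, 13, 11, 11, 5, 5, 3.
15U → rack 1 (remaining 5U)
14U → rack 2 (remaining 6U)
13U → rack 3 (remaining 7U)
11U → rack 4 (remaining 9U)
11U → rack 5 (remaining 9U)
5U → rack 1 (remaining 0U)
5U → rack 2 (remaining 1U)
3U → rack 3 (remaining 4U)
Final racks: [15,5] [14,5] [13,3] [11] [11].

5 racks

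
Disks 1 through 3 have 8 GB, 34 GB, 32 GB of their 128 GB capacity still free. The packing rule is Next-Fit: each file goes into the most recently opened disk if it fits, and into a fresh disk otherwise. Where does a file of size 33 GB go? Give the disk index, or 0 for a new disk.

Next-Fit only looks at disk 3, which has 32 GB free.
33 GB does not fit, so a new disk is opened.

0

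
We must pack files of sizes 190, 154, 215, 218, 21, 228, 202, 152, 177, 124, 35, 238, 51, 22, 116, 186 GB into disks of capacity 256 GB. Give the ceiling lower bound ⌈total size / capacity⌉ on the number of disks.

Total size = 190 + 154 + 215 + 218 + 21 + 228 + 202 + 152 + 177 + 124 + 35 + 238 + 51 + 22 + 116 + 186 = 2329 GB.
⌈2329 / 256⌉ = 10.

10 disks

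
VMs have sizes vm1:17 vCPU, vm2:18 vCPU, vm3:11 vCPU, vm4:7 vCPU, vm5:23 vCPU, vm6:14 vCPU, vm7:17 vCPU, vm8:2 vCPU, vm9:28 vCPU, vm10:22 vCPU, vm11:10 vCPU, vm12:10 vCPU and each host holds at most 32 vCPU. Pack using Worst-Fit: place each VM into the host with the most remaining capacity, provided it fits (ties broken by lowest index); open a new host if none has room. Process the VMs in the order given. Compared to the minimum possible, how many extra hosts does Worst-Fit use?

1

Worst-Fit: [17,11] [18,7] [23,2] [14,17] [28] [22,10] [10] → 7 hosts.
Total size 179 vCPU; any packing needs at least ⌈179/32⌉ = 6 hosts.
An optimal packing achieves that bound: [28,2] [23,7] [22,10] [18,14] [17,11] [17,10] → 6 hosts.
Excess: 7 − 6 = 1.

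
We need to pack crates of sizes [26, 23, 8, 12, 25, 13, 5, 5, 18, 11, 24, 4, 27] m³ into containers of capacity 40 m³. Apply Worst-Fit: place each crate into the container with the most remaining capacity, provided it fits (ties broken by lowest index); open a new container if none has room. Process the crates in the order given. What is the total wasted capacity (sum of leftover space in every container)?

39

Put 26 m³ in container 1; 14 m³ remain.
Put 23 m³ in container 2; 17 m³ remain.
Put 8 m³ in container 2; 9 m³ remain.
Put 12 m³ in container 1; 2 m³ remain.
Put 25 m³ in container 3; 15 m³ remain.
Put 13 m³ in container 3; 2 m³ remain.
Put 5 m³ in container 2; 4 m³ remain.
Put 5 m³ in container 4; 35 m³ remain.
Put 18 m³ in container 4; 17 m³ remain.
Put 11 m³ in container 4; 6 m³ remain.
Put 24 m³ in container 5; 16 m³ remain.
Put 4 m³ in container 5; 12 m³ remain.
Put 27 m³ in container 6; 13 m³ remain.
6 containers × 40 m³ = 240 m³; used 201 m³; unused 39 m³.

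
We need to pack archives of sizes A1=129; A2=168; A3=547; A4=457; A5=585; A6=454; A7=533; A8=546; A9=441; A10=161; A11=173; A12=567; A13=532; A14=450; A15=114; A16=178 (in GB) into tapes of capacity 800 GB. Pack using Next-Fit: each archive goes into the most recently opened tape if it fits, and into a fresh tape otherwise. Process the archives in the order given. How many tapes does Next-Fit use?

tape 1: place A1 (129 GB), 671 GB left
tape 1: place A2 (168 GB), 503 GB left
tape 2: place A3 (547 GB), 253 GB left
tape 3: place A4 (457 GB), 343 GB left
tape 4: place A5 (585 GB), 215 GB left
tape 5: place A6 (454 GB), 346 GB left
tape 6: place A7 (533 GB), 267 GB left
tape 7: place A8 (546 GB), 254 GB left
tape 8: place A9 (441 GB), 359 GB left
tape 8: place A10 (161 GB), 198 GB left
tape 8: place A11 (173 GB), 25 GB left
tape 9: place A12 (567 GB), 233 GB left
tape 10: place A13 (532 GB), 268 GB left
tape 11: place A14 (450 GB), 350 GB left
tape 11: place A15 (114 GB), 236 GB left
tape 11: place A16 (178 GB), 58 GB left

11 tapes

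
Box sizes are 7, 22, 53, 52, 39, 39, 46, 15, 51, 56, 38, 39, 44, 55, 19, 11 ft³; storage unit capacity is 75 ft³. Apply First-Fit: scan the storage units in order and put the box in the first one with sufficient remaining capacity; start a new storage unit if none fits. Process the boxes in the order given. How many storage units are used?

storage unit 1: place 7 ft³, 68 ft³ left
storage unit 1: place 22 ft³, 46 ft³ left
storage unit 2: place 53 ft³, 22 ft³ left
storage unit 3: place 52 ft³, 23 ft³ left
storage unit 1: place 39 ft³, 7 ft³ left
storage unit 4: place 39 ft³, 36 ft³ left
storage unit 5: place 46 ft³, 29 ft³ left
storage unit 2: place 15 ft³, 7 ft³ left
storage unit 6: place 51 ft³, 24 ft³ left
storage unit 7: place 56 ft³, 19 ft³ left
storage unit 8: place 38 ft³, 37 ft³ left
storage unit 9: place 39 ft³, 36 ft³ left
storage unit 10: place 44 ft³, 31 ft³ left
storage unit 11: place 55 ft³, 20 ft³ left
storage unit 3: place 19 ft³, 4 ft³ left
storage unit 4: place 11 ft³, 25 ft³ left

11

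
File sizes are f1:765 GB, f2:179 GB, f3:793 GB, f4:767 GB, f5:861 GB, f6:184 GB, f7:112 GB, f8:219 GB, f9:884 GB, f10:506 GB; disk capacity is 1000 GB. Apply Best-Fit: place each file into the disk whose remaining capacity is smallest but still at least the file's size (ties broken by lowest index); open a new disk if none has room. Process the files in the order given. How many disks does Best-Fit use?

disk 1: place f1 (765 GB), 235 GB left
disk 1: place f2 (179 GB), 56 GB left
disk 2: place f3 (793 GB), 207 GB left
disk 3: place f4 (767 GB), 233 GB left
disk 4: place f5 (861 GB), 139 GB left
disk 2: place f6 (184 GB), 23 GB left
disk 4: place f7 (112 GB), 27 GB left
disk 3: place f8 (219 GB), 14 GB left
disk 5: place f9 (884 GB), 116 GB left
disk 6: place f10 (506 GB), 494 GB left
Final disks: [765,179] [793,184] [767,219] [861,112] [884] [506].

6 disks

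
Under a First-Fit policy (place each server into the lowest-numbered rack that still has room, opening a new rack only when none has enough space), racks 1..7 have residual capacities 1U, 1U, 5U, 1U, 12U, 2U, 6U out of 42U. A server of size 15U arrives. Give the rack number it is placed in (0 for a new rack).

No rack has ≥ 15U free, so a new rack is opened.

0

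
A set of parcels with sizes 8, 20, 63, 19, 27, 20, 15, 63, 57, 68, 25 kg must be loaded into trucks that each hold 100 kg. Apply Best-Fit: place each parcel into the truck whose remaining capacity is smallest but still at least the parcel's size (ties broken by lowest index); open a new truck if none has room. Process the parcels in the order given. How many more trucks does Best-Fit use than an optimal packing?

1

Best-Fit: [8,20,63] [19,27,20,15] [63] [57] [68,25] → 5 trucks.
Total size 385 kg; any packing needs at least ⌈385/100⌉ = 4 trucks.
An optimal packing achieves that bound: [68,27] [63,25,8] [63,20,15] [57,20,19] → 4 trucks.
Excess: 5 − 4 = 1.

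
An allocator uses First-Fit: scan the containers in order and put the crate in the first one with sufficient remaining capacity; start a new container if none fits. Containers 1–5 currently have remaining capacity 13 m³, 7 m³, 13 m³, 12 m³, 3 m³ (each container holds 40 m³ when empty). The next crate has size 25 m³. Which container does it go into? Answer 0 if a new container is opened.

0

No container has ≥ 25 m³ free, so a new container is opened.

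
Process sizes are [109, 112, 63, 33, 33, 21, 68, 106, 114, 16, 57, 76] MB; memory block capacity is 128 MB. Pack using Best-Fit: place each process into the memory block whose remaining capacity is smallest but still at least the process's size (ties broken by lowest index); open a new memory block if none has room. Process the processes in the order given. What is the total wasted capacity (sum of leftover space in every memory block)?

Put 109 MB in memory block 1; 19 MB remain.
Put 112 MB in memory block 2; 16 MB remain.
Put 63 MB in memory block 3; 65 MB remain.
Put 33 MB in memory block 3; 32 MB remain.
Put 33 MB in memory block 4; 95 MB remain.
Put 21 MB in memory block 3; 11 MB remain.
Put 68 MB in memory block 4; 27 MB remain.
Put 106 MB in memory block 5; 22 MB remain.
Put 114 MB in memory block 6; 14 MB remain.
Put 16 MB in memory block 2; 0 MB remain.
Put 57 MB in memory block 7; 71 MB remain.
Put 76 MB in memory block 8; 52 MB remain.
8 memory blocks × 128 MB = 1024 MB; used 808 MB; unused 216 MB.

216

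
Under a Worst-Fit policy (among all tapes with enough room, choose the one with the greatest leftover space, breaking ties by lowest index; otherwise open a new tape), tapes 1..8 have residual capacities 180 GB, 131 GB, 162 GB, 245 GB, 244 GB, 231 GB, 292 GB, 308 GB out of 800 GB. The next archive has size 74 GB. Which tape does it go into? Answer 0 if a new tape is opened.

Tapes with room: tape 1 (180 GB), tape 2 (131 GB), tape 3 (162 GB), tape 4 (245 GB), tape 5 (244 GB), tape 6 (231 GB), tape 7 (292 GB), tape 8 (308 GB).
Most room is tape 8 with 308 GB free.

8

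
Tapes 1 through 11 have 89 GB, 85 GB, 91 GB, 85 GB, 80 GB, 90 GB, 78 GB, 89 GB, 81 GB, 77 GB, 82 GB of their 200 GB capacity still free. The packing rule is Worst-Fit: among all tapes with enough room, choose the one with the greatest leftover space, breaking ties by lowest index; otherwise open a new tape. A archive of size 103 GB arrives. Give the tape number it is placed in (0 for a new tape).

0

No tape has ≥ 103 GB free, so a new tape is opened.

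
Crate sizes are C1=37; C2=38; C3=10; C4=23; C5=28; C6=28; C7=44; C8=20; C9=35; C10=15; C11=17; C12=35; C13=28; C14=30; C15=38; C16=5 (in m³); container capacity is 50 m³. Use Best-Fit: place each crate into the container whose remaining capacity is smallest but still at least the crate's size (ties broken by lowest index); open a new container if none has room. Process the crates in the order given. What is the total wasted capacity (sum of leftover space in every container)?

Put C1 (37 m³) in container 1; 13 m³ remain.
Put C2 (38 m³) in container 2; 12 m³ remain.
Put C3 (10 m³) in container 2; 2 m³ remain.
Put C4 (23 m³) in container 3; 27 m³ remain.
Put C5 (28 m³) in container 4; 22 m³ remain.
Put C6 (28 m³) in container 5; 22 m³ remain.
Put C7 (44 m³) in container 6; 6 m³ remain.
Put C8 (20 m³) in container 4; 2 m³ remain.
Put C9 (35 m³) in container 7; 15 m³ remain.
Put C10 (15 m³) in container 7; 0 m³ remain.
Put C11 (17 m³) in container 5; 5 m³ remain.
Put C12 (35 m³) in container 8; 15 m³ remain.
Put C13 (28 m³) in container 9; 22 m³ remain.
Put C14 (30 m³) in container 10; 20 m³ remain.
Put C15 (38 m³) in container 11; 12 m³ remain.
Put C16 (5 m³) in container 5; 0 m³ remain.
11 containers × 50 m³ = 550 m³; used 431 m³; unused 119 m³.

119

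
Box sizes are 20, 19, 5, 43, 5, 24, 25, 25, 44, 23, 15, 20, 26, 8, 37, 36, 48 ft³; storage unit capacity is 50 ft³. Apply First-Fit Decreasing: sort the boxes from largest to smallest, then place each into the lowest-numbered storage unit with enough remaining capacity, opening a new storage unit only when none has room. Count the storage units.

Sorted descending: 48, 44, 43, 37, 36, 26, 25, 25, 24, 23, 20, 20, 19, 15, 8, 5, 5.
48 ft³ → storage unit 1 (remaining 2 ft³)
44 ft³ → storage unit 2 (remaining 6 ft³)
43 ft³ → storage unit 3 (remaining 7 ft³)
37 ft³ → storage unit 4 (remaining 13 ft³)
36 ft³ → storage unit 5 (remaining 14 ft³)
26 ft³ → storage unit 6 (remaining 24 ft³)
25 ft³ → storage unit 7 (remaining 25 ft³)
25 ft³ → storage unit 7 (remaining 0 ft³)
24 ft³ → storage unit 6 (remaining 0 ft³)
23 ft³ → storage unit 8 (remaining 27 ft³)
20 ft³ → storage unit 8 (remaining 7 ft³)
20 ft³ → storage unit 9 (remaining 30 ft³)
19 ft³ → storage unit 9 (remaining 11 ft³)
15 ft³ → storage unit 10 (remaining 35 ft³)
8 ft³ → storage unit 4 (remaining 5 ft³)
5 ft³ → storage unit 2 (remaining 1 ft³)
5 ft³ → storage unit 3 (remaining 2 ft³)
Final storage units: [48] [44,5] [43,5] [37,8] [36] [26,24] [25,25] [23,20] [20,19] [15].

10 storage units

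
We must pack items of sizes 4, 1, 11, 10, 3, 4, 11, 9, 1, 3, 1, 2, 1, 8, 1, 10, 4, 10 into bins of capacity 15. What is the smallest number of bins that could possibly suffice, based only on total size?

Total size = 4 + 1 + 11 + 10 + 3 + 4 + 11 + 9 + 1 + 3 + 1 + 2 + 1 + 8 + 1 + 10 + 4 + 10 = 94.
⌈94 / 15⌉ = 7.

7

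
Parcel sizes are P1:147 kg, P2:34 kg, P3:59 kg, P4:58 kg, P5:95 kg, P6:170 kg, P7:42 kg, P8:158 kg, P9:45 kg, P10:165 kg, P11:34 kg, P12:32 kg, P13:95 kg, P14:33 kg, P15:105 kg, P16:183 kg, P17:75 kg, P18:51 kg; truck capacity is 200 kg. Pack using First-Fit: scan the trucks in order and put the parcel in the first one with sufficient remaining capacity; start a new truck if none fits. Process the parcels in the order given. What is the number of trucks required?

9

truck 1: place P1 (147 kg), 53 kg left
truck 1: place P2 (34 kg), 19 kg left
truck 2: place P3 (59 kg), 141 kg left
truck 2: place P4 (58 kg), 83 kg left
truck 3: place P5 (95 kg), 105 kg left
truck 4: place P6 (170 kg), 30 kg left
truck 2: place P7 (42 kg), 41 kg left
truck 5: place P8 (158 kg), 42 kg left
truck 3: place P9 (45 kg), 60 kg left
truck 6: place P10 (165 kg), 35 kg left
truck 2: place P11 (34 kg), 7 kg left
truck 3: place P12 (32 kg), 28 kg left
truck 7: place P13 (95 kg), 105 kg left
truck 5: place P14 (33 kg), 9 kg left
truck 7: place P15 (105 kg), 0 kg left
truck 8: place P16 (183 kg), 17 kg left
truck 9: place P17 (75 kg), 125 kg left
truck 9: place P18 (51 kg), 74 kg left
Final trucks: [147,34] [59,58,42,34] [95,45,32] [170] [158,33] [165] [95,105] [183] [75,51].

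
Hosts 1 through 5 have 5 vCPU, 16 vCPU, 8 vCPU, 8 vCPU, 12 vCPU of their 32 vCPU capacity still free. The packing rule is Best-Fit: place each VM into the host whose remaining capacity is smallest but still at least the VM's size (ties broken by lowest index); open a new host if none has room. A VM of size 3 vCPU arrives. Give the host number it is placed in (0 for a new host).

1

Hosts with room: host 1 (5 vCPU), host 2 (16 vCPU), host 3 (8 vCPU), host 4 (8 vCPU), host 5 (12 vCPU).
Tightest fit is host 1 with 5 vCPU free.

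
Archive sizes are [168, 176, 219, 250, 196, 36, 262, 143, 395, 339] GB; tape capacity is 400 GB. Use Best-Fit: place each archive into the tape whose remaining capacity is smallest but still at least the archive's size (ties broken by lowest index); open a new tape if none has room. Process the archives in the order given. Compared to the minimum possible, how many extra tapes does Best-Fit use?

Best-Fit: [168,176,36] [219] [250,143] [196] [262] [395] [339] → 7 tapes.
Total size 2184 GB; any packing needs at least ⌈2184/400⌉ = 6 tapes.
An optimal packing achieves that bound: [395] [339,36] [262] [250,143] [219,176] [196,168] → 6 tapes.
Excess: 7 − 6 = 1.

1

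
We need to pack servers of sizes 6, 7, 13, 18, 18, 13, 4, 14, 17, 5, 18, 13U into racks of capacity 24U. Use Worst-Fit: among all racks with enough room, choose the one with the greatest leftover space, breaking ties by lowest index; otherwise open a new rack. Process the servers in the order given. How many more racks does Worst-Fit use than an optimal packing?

Worst-Fit: [6,7,4] [13,5] [18] [18] [13] [14] [17] [18] [13] → 9 racks.
8 servers exceed 12U (half the capacity), and no two of those can share a rack, so at least 8 racks are needed.
An optimal packing achieves that bound: [18,6] [18,5] [18,4] [17,7] [14] [13] [13] [13] → 8 racks.
Excess: 9 − 8 = 1.

1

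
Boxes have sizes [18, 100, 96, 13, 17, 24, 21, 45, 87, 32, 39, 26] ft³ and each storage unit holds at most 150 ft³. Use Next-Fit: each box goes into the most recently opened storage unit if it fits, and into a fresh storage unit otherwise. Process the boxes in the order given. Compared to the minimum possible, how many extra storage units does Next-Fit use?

Next-Fit: [18,100] [96,13,17,24] [21,45] [87,32] [39,26] → 5 storage units.
Total size 518 ft³; any packing needs at least ⌈518/150⌉ = 4 storage units.
An optimal packing achieves that bound: [100,45] [96,39,13] [87,32,26] [24,21,18,17] → 4 storage units.
Excess: 5 − 4 = 1.

1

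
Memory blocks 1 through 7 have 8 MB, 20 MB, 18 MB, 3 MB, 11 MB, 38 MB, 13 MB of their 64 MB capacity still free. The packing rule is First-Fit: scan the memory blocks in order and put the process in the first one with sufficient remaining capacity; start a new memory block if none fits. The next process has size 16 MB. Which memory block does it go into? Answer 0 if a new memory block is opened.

2

Memory blocks with room: memory block 2 (20 MB), memory block 3 (18 MB), memory block 6 (38 MB).
The first with room is memory block 2.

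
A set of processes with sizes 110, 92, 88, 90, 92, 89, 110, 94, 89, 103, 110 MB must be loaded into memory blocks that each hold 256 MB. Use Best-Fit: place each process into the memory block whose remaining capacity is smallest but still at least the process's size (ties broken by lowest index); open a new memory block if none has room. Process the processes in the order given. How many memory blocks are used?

110 MB → memory block 1 (remaining 146 MB)
92 MB → memory block 1 (remaining 54 MB)
88 MB → memory block 2 (remaining 168 MB)
90 MB → memory block 2 (remaining 78 MB)
92 MB → memory block 3 (remaining 164 MB)
89 MB → memory block 3 (remaining 75 MB)
110 MB → memory block 4 (remaining 146 MB)
94 MB → memory block 4 (remaining 52 MB)
89 MB → memory block 5 (remaining 167 MB)
103 MB → memory block 5 (remaining 64 MB)
110 MB → memory block 6 (remaining 146 MB)

6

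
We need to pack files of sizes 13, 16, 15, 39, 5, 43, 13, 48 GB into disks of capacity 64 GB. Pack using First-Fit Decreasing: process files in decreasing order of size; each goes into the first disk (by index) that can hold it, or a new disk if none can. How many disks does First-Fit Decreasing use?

4

Sorted descending: 48, 43, 39, 16, 15, 13, 13, 5.
disk 1: place 48 GB, 16 GB left
disk 2: place 43 GB, 21 GB left
disk 3: place 39 GB, 25 GB left
disk 1: place 16 GB, 0 GB left
disk 2: place 15 GB, 6 GB left
disk 3: place 13 GB, 12 GB left
disk 4: place 13 GB, 51 GB left
disk 2: place 5 GB, 1 GB left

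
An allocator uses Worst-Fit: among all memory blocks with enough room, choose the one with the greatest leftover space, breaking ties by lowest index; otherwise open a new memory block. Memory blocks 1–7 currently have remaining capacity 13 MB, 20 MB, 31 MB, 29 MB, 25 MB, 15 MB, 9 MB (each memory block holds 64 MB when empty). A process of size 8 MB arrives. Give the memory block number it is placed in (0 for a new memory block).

3

Memory blocks with room: memory block 1 (13 MB), memory block 2 (20 MB), memory block 3 (31 MB), memory block 4 (29 MB), memory block 5 (25 MB), memory block 6 (15 MB), memory block 7 (9 MB).
Most room is memory block 3 with 31 MB free.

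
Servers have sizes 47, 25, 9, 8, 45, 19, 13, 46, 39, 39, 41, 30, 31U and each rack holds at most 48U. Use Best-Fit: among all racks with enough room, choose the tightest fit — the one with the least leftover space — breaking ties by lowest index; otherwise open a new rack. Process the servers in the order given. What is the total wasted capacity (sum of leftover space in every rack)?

88

Put 47U in rack 1; 1U remain.
Put 25U in rack 2; 23U remain.
Put 9U in rack 2; 14U remain.
Put 8U in rack 2; 6U remain.
Put 45U in rack 3; 3U remain.
Put 19U in rack 4; 29U remain.
Put 13U in rack 4; 16U remain.
Put 46U in rack 5; 2U remain.
Put 39U in rack 6; 9U remain.
Put 39U in rack 7; 9U remain.
Put 41U in rack 8; 7U remain.
Put 30U in rack 9; 18U remain.
Put 31U in rack 10; 17U remain.
10 racks × 48U = 480U; used 392U; unused 88U.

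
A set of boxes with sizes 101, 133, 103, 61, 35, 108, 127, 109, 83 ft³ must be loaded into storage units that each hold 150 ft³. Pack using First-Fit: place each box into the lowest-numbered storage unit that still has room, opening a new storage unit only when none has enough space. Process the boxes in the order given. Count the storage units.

7

storage unit 1: place 101 ft³, 49 ft³ left
storage unit 2: place 133 ft³, 17 ft³ left
storage unit 3: place 103 ft³, 47 ft³ left
storage unit 4: place 61 ft³, 89 ft³ left
storage unit 1: place 35 ft³, 14 ft³ left
storage unit 5: place 108 ft³, 42 ft³ left
storage unit 6: place 127 ft³, 23 ft³ left
storage unit 7: place 109 ft³, 41 ft³ left
storage unit 4: place 83 ft³, 6 ft³ left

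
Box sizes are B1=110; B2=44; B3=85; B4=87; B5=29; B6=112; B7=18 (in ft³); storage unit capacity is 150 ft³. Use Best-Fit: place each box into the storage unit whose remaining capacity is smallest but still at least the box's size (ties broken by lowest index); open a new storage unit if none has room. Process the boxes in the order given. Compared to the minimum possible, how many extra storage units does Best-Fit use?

0

Best-Fit: [110,29] [44,85,18] [87] [112] → 4 storage units.
Total size 485 ft³; any packing needs at least ⌈485/150⌉ = 4 storage units.
So 4 is already optimal.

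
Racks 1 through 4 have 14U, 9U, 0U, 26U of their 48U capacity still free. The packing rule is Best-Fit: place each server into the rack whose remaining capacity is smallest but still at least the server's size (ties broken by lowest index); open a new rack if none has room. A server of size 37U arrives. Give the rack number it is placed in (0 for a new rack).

No rack has ≥ 37U free, so a new rack is opened.

0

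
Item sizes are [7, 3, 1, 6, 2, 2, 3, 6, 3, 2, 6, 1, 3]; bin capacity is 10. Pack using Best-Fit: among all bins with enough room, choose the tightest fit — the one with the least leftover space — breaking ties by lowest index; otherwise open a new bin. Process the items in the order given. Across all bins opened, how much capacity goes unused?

7 → bin 1 (remaining 3)
3 → bin 1 (remaining 0)
1 → bin 2 (remaining 9)
6 → bin 2 (remaining 3)
2 → bin 2 (remaining 1)
2 → bin 3 (remaining 8)
3 → bin 3 (remaining 5)
6 → bin 4 (remaining 4)
3 → bin 4 (remaining 1)
2 → bin 3 (remaining 3)
6 → bin 5 (remaining 4)
1 → bin 2 (remaining 0)
3 → bin 3 (remaining 0)
5 bins × 10 = 50; used 45; unused 5.

5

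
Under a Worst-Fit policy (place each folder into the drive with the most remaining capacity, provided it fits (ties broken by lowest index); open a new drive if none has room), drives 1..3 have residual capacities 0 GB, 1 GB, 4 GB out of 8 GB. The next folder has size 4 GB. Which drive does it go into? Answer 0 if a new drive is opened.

3

Drives with room: drive 3 (4 GB).
Most room is drive 3 with 4 GB free.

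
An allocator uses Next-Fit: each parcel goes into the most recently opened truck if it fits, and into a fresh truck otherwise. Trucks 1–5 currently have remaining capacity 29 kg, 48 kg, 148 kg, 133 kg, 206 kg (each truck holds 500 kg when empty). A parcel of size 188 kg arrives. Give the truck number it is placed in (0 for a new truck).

5

Next-Fit only looks at truck 5, which has 206 kg free.
188 kg fits there.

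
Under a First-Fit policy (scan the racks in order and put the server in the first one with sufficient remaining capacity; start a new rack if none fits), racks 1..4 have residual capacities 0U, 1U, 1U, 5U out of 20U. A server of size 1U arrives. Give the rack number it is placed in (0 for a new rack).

Racks with room: rack 2 (1U), rack 3 (1U), rack 4 (5U).
The first with room is rack 2.

2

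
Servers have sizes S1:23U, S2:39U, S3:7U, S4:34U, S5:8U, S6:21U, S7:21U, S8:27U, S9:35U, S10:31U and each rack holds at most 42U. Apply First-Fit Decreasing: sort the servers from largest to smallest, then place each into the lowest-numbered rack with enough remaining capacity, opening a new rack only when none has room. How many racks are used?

Sorted descending: 39, 35, 34, 31, 27, 23, 21, 21, 8, 7.
39U → rack 1 (remaining 3U)
35U → rack 2 (remaining 7U)
34U → rack 3 (remaining 8U)
31U → rack 4 (remaining 11U)
27U → rack 5 (remaining 15U)
23U → rack 6 (remaining 19U)
21U → rack 7 (remaining 21U)
21U → rack 7 (remaining 0U)
8U → rack 3 (remaining 0U)
7U → rack 2 (remaining 0U)

7 racks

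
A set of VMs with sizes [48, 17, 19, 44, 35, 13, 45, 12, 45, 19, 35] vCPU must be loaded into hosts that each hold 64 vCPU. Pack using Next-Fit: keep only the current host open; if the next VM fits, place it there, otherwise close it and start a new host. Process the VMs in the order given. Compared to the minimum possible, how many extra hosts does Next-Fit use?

Next-Fit: [48] [17,19] [44] [35,13] [45,12] [45,19] [35] → 7 hosts.
Total size 332 vCPU; any packing needs at least ⌈332/64⌉ = 6 hosts.
An optimal packing achieves that bound: [48,13] [45,19] [45,19] [44,17] [35,12] [35] → 6 hosts.
Excess: 7 − 6 = 1.

1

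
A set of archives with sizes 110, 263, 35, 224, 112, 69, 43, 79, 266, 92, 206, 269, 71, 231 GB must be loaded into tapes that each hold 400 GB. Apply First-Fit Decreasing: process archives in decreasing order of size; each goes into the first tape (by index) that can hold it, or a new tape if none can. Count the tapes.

6

Sorted descending: 269, 266, 263, 231, 224, 206, 112, 110, 92, 79, 71, 69, 43, 35.
269 GB → tape 1 (remaining 131 GB)
266 GB → tape 2 (remaining 134 GB)
263 GB → tape 3 (remaining 137 GB)
231 GB → tape 4 (remaining 169 GB)
224 GB → tape 5 (remaining 176 GB)
206 GB → tape 6 (remaining 194 GB)
112 GB → tape 1 (remaining 19 GB)
110 GB → tape 2 (remaining 24 GB)
92 GB → tape 3 (remaining 45 GB)
79 GB → tape 4 (remaining 90 GB)
71 GB → tape 4 (remaining 19 GB)
69 GB → tape 5 (remaining 107 GB)
43 GB → tape 3 (remaining 2 GB)
35 GB → tape 5 (remaining 72 GB)
Final tapes: [269,112] [266,110] [263,92,43] [231,79,71] [224,69,35] [206].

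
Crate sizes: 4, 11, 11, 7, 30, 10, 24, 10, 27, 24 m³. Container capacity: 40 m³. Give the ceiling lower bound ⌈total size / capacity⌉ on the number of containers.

Total size = 4 + 11 + 11 + 7 + 30 + 10 + 24 + 10 + 27 + 24 = 158 m³.
⌈158 / 40⌉ = 4.

4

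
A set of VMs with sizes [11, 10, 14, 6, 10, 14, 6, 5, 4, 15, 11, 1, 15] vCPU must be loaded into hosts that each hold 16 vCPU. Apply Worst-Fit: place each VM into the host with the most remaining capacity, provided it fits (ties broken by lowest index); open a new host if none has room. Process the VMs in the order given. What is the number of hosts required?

8 hosts

host 1: place 11 vCPU, 5 vCPU left
host 2: place 10 vCPU, 6 vCPU left
host 3: place 14 vCPU, 2 vCPU left
host 2: place 6 vCPU, 0 vCPU left
host 4: place 10 vCPU, 6 vCPU left
host 5: place 14 vCPU, 2 vCPU left
host 4: place 6 vCPU, 0 vCPU left
host 1: place 5 vCPU, 0 vCPU left
host 6: place 4 vCPU, 12 vCPU left
host 7: place 15 vCPU, 1 vCPU left
host 6: place 11 vCPU, 1 vCPU left
host 3: place 1 vCPU, 1 vCPU left
host 8: place 15 vCPU, 1 vCPU left
Final hosts: [11,5] [10,6] [14,1] [10,6] [14] [4,11] [15] [15].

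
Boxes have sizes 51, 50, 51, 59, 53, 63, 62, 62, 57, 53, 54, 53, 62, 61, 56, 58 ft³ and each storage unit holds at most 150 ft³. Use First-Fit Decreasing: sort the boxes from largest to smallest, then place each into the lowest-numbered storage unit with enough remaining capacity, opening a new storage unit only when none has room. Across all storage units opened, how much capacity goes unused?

295

Sorted descending: 63, 62, 62, 62, 61, 59, 58, 57, 56, 54, 53, 53, 53, 51, 51, 50.
63 ft³ → storage unit 1 (remaining 87 ft³)
62 ft³ → storage unit 1 (remaining 25 ft³)
62 ft³ → storage unit 2 (remaining 88 ft³)
62 ft³ → storage unit 2 (remaining 26 ft³)
61 ft³ → storage unit 3 (remaining 89 ft³)
59 ft³ → storage unit 3 (remaining 30 ft³)
58 ft³ → storage unit 4 (remaining 92 ft³)
57 ft³ → storage unit 4 (remaining 35 ft³)
56 ft³ → storage unit 5 (remaining 94 ft³)
54 ft³ → storage unit 5 (remaining 40 ft³)
53 ft³ → storage unit 6 (remaining 97 ft³)
53 ft³ → storage unit 6 (remaining 44 ft³)
53 ft³ → storage unit 7 (remaining 97 ft³)
51 ft³ → storage unit 7 (remaining 46 ft³)
51 ft³ → storage unit 8 (remaining 99 ft³)
50 ft³ → storage unit 8 (remaining 49 ft³)
8 storage units × 150 ft³ = 1200 ft³; used 905 ft³; unused 295 ft³.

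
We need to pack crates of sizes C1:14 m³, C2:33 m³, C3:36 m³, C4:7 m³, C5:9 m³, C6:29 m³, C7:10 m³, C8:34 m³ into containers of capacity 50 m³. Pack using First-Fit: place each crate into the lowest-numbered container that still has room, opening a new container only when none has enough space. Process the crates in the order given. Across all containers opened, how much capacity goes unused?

C1 (14 m³) → container 1 (remaining 36 m³)
C2 (33 m³) → container 1 (remaining 3 m³)
C3 (36 m³) → container 2 (remaining 14 m³)
C4 (7 m³) → container 2 (remaining 7 m³)
C5 (9 m³) → container 3 (remaining 41 m³)
C6 (29 m³) → container 3 (remaining 12 m³)
C7 (10 m³) → container 3 (remaining 2 m³)
C8 (34 m³) → container 4 (remaining 16 m³)
4 containers × 50 m³ = 200 m³; used 172 m³; unused 28 m³.

28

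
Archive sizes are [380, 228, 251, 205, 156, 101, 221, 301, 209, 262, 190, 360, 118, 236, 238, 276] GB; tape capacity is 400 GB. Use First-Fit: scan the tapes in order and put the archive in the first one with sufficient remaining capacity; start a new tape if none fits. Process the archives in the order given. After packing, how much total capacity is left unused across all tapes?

1068

Put 380 GB in tape 1; 20 GB remain.
Put 228 GB in tape 2; 172 GB remain.
Put 251 GB in tape 3; 149 GB remain.
Put 205 GB in tape 4; 195 GB remain.
Put 156 GB in tape 2; 16 GB remain.
Put 101 GB in tape 3; 48 GB remain.
Put 221 GB in tape 5; 179 GB remain.
Put 301 GB in tape 6; 99 GB remain.
Put 209 GB in tape 7; 191 GB remain.
Put 262 GB in tape 8; 138 GB remain.
Put 190 GB in tape 4; 5 GB remain.
Put 360 GB in tape 9; 40 GB remain.
Put 118 GB in tape 5; 61 GB remain.
Put 236 GB in tape 10; 164 GB remain.
Put 238 GB in tape 11; 162 GB remain.
Put 276 GB in tape 12; 124 GB remain.
12 tapes × 400 GB = 4800 GB; used 3732 GB; unused 1068 GB.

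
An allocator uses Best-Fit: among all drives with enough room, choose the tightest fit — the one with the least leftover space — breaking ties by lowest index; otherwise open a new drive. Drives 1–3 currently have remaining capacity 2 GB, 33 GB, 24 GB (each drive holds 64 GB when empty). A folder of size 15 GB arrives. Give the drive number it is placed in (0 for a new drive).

Drives with room: drive 2 (33 GB), drive 3 (24 GB).
Tightest fit is drive 3 with 24 GB free.

3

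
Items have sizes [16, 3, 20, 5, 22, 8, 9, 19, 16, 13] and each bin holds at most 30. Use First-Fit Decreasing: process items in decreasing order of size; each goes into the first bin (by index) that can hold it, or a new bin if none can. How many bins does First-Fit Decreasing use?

5 bins

Sorted descending: 22, 20, 19, 16, 16, 13, 9, 8, 5, 3.
22 → bin 1 (remaining 8)
20 → bin 2 (remaining 10)
19 → bin 3 (remaining 11)
16 → bin 4 (remaining 14)
16 → bin 5 (remaining 14)
13 → bin 4 (remaining 1)
9 → bin 2 (remaining 1)
8 → bin 1 (remaining 0)
5 → bin 3 (remaining 6)
3 → bin 3 (remaining 3)
Final bins: [22,8] [20,9] [19,5,3] [16,13] [16].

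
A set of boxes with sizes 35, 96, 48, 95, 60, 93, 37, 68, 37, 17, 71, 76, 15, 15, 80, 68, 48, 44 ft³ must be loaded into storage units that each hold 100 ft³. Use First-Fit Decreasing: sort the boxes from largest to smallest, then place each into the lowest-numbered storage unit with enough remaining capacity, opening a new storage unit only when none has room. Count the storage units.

Sorted descending: 96, 95, 93, 80, 76, 71, 68, 68, 60, 48, 48, 44, 37, 37, 35, 17, 15, 15.
storage unit 1: place 96 ft³, 4 ft³ left
storage unit 2: place 95 ft³, 5 ft³ left
storage unit 3: place 93 ft³, 7 ft³ left
storage unit 4: place 80 ft³, 20 ft³ left
storage unit 5: place 76 ft³, 24 ft³ left
storage unit 6: place 71 ft³, 29 ft³ left
storage unit 7: place 68 ft³, 32 ft³ left
storage unit 8: place 68 ft³, 32 ft³ left
storage unit 9: place 60 ft³, 40 ft³ left
storage unit 10: place 48 ft³, 52 ft³ left
storage unit 10: place 48 ft³, 4 ft³ left
storage unit 11: place 44 ft³, 56 ft³ left
storage unit 9: place 37 ft³, 3 ft³ left
storage unit 11: place 37 ft³, 19 ft³ left
storage unit 12: place 35 ft³, 65 ft³ left
storage unit 4: place 17 ft³, 3 ft³ left
storage unit 5: place 15 ft³, 9 ft³ left
storage unit 6: place 15 ft³, 14 ft³ left
Final storage units: [96] [95] [93] [80,17] [76,15] [71,15] [68] [68] [60,37] [48,48] [44,37] [35].

12 storage units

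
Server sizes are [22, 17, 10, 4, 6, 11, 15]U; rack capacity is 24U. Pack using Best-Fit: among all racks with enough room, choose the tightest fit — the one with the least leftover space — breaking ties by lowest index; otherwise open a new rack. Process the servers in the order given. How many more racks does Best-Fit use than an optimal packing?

Best-Fit: [22] [17,4] [10,6] [11] [15] → 5 racks.
Total size 85U; any packing needs at least ⌈85/24⌉ = 4 racks.
An optimal packing achieves that bound: [22] [17,6] [15,4] [11,10] → 4 racks.
Excess: 5 − 4 = 1.

1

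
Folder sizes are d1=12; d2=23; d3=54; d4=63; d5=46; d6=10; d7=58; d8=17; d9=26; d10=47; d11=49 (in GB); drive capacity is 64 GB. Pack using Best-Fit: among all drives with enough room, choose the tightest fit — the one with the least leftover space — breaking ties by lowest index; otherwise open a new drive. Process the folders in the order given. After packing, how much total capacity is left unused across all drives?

43

d1 (12 GB) → drive 1 (remaining 52 GB)
d2 (23 GB) → drive 1 (remaining 29 GB)
d3 (54 GB) → drive 2 (remaining 10 GB)
d4 (63 GB) → drive 3 (remaining 1 GB)
d5 (46 GB) → drive 4 (remaining 18 GB)
d6 (10 GB) → drive 2 (remaining 0 GB)
d7 (58 GB) → drive 5 (remaining 6 GB)
d8 (17 GB) → drive 4 (remaining 1 GB)
d9 (26 GB) → drive 1 (remaining 3 GB)
d10 (47 GB) → drive 6 (remaining 17 GB)
d11 (49 GB) → drive 7 (remaining 15 GB)
7 drives × 64 GB = 448 GB; used 405 GB; unused 43 GB.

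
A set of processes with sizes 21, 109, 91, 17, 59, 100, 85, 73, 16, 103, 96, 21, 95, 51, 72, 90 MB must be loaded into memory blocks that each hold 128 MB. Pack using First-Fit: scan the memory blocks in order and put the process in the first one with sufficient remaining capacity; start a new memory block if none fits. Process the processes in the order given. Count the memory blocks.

11

memory block 1: place 21 MB, 107 MB left
memory block 2: place 109 MB, 19 MB left
memory block 1: place 91 MB, 16 MB left
memory block 2: place 17 MB, 2 MB left
memory block 3: place 59 MB, 69 MB left
memory block 4: place 100 MB, 28 MB left
memory block 5: place 85 MB, 43 MB left
memory block 6: place 73 MB, 55 MB left
memory block 1: place 16 MB, 0 MB left
memory block 7: place 103 MB, 25 MB left
memory block 8: place 96 MB, 32 MB left
memory block 3: place 21 MB, 48 MB left
memory block 9: place 95 MB, 33 MB left
memory block 6: place 51 MB, 4 MB left
memory block 10: place 72 MB, 56 MB left
memory block 11: place 90 MB, 38 MB left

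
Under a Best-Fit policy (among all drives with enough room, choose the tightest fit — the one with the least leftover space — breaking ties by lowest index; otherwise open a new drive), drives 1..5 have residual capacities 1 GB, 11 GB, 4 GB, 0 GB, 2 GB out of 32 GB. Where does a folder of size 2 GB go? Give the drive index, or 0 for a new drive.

5

Drives with room: drive 2 (11 GB), drive 3 (4 GB), drive 5 (2 GB).
Tightest fit is drive 5 with 2 GB free.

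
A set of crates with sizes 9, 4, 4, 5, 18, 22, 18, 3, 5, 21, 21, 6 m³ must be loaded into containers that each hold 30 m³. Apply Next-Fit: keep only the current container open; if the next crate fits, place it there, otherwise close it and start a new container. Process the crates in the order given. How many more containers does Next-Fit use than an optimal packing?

Next-Fit: [9,4,4,5] [18] [22] [18,3,5] [21] [21,6] → 6 containers.
Total size 136 m³; any packing needs at least ⌈136/30⌉ = 5 containers.
An optimal packing achieves that bound: [22,6] [21,9] [21,5,4] [18,5,4,3] [18] → 5 containers.
Excess: 6 − 5 = 1.

1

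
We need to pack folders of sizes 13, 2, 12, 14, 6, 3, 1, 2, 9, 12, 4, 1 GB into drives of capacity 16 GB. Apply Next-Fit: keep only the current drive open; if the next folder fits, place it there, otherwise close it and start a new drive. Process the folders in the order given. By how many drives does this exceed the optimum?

2

Next-Fit: [13,2] [12] [14] [6,3,1,2] [9] [12,4] [1] → 7 drives.
Total size 79 GB; any packing needs at least ⌈79/16⌉ = 5 drives.
An optimal packing achieves that bound: [14,2] [13,3] [12,4] [12,2,1,1] [9,6] → 5 drives.
Excess: 7 − 5 = 2.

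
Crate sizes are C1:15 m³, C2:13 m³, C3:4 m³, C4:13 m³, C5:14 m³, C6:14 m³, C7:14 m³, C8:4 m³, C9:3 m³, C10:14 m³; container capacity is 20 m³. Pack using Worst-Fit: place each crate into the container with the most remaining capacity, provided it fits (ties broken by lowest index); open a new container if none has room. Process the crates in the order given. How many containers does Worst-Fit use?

container 1: place C1 (15 m³), 5 m³ left
container 2: place C2 (13 m³), 7 m³ left
container 2: place C3 (4 m³), 3 m³ left
container 3: place C4 (13 m³), 7 m³ left
container 4: place C5 (14 m³), 6 m³ left
container 5: place C6 (14 m³), 6 m³ left
container 6: place C7 (14 m³), 6 m³ left
container 3: place C8 (4 m³), 3 m³ left
container 4: place C9 (3 m³), 3 m³ left
container 7: place C10 (14 m³), 6 m³ left
Final containers: [15] [13,4] [13,4] [14,3] [14] [14] [14].

7 containers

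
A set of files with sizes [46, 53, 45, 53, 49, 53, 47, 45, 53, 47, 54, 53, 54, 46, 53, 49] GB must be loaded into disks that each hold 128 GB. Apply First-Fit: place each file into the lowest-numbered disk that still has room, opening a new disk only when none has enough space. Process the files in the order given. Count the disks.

8 disks

disk 1: place 46 GB, 82 GB left
disk 1: place 53 GB, 29 GB left
disk 2: place 45 GB, 83 GB left
disk 2: place 53 GB, 30 GB left
disk 3: place 49 GB, 79 GB left
disk 3: place 53 GB, 26 GB left
disk 4: place 47 GB, 81 GB left
disk 4: place 45 GB, 36 GB left
disk 5: place 53 GB, 75 GB left
disk 5: place 47 GB, 28 GB left
disk 6: place 54 GB, 74 GB left
disk 6: place 53 GB, 21 GB left
disk 7: place 54 GB, 74 GB left
disk 7: place 46 GB, 28 GB left
disk 8: place 53 GB, 75 GB left
disk 8: place 49 GB, 26 GB left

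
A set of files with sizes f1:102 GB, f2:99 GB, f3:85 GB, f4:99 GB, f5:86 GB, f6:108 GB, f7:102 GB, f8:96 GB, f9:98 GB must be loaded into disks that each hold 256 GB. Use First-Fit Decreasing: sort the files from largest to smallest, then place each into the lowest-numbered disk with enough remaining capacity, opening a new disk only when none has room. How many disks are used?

Sorted descending: 108, 102, 102, 99, 99, 98, 96, 86, 85.
108 GB → disk 1 (remaining 148 GB)
102 GB → disk 1 (remaining 46 GB)
102 GB → disk 2 (remaining 154 GB)
99 GB → disk 2 (remaining 55 GB)
99 GB → disk 3 (remaining 157 GB)
98 GB → disk 3 (remaining 59 GB)
96 GB → disk 4 (remaining 160 GB)
86 GB → disk 4 (remaining 74 GB)
85 GB → disk 5 (remaining 171 GB)
Final disks: [108,102] [102,99] [99,98] [96,86] [85].

5 disks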